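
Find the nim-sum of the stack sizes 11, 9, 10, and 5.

Nim-sum: 11 XOR 9 XOR 10 XOR 5 = 13.

13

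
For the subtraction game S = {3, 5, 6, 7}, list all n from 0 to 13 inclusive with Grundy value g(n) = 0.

0, 1, 2, 10, 11, 12

Grundy values for subtraction set {3, 5, 6, 7}:
g(0) = mex{} = 0
g(1) = mex{} = 0
g(2) = mex{} = 0
g(3) = mex{0} = 1
g(4) = mex{0} = 1
g(5) = mex{0} = 1
g(6) = mex{0,1} = 2
g(7) = mex{0,1} = 2
g(8) = mex{0,1} = 2
g(9) = mex{0,1,2} = 3
g(10) = mex{1,2} = 0
g(11) = mex{1,2} = 0
g(12) = mex{1,2,3} = 0
g(13) = mex{0,2} = 1
The P-positions (g = 0) in 0..13 are 0, 1, 2, 10, 11, 12.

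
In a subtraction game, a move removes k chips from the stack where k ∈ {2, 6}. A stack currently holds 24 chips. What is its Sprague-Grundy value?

Grundy values for subtraction set {2, 6}:
k:     0  1  2  3  4  5  6  7  8  9 10 11 12 13 14 15 16 17 18 19 20 21 22 23 24
g(k):  0  0  1  1  0  0  1  1  0  0  1  1  0  0  1  1  0  0  1  1  0  0  1  1  0
So g(24) = 0.

0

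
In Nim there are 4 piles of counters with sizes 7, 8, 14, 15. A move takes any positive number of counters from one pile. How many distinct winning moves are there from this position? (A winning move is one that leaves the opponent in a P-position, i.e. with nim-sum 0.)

In binary:
  0111  (7)
  1000  (8)
  1110  (14)
  1111  (15)
  ----
  1110  (14)
The overall nim-sum is X = 14. A pile of size p has a winning move iff p XOR X < p (reduce it to p XOR X).
  7: 7 XOR 14 = 9 ≥ 7 — no move.
  8: 8 XOR 14 = 6 < 8 — winning move (to 6).
  14: 14 XOR 14 = 0 < 14 — winning move (to 0).
  15: 15 XOR 14 = 1 < 15 — winning move (to 1).
That gives 3 winning moves.

3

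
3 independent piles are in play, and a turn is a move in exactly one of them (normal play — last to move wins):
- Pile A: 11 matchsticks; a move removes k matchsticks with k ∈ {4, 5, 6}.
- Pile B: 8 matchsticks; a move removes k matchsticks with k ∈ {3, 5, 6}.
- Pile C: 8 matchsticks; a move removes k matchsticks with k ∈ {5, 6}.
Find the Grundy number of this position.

Grundy values for pile A (subtraction set {4, 5, 6}):
k:     0  1  2  3  4  5  6  7  8  9 10 11
g(k):  0  0  0  0  1  1  1  1  2  2  0  0
So g(11) = 0.
Build the Grundy sequence for pile B with g(k) = mex{g(k−s) : s ∈ {3, 5, 6}, s ≤ k}:
k:     0  1  2  3  4  5  6  7  8
g(k):  0  0  0  1  1  1  2  2  2
So g(8) = 2.
Grundy values for pile C (subtraction set {5, 6}):
k:     0  1  2  3  4  5  6  7  8
g(k):  0  0  0  0  0  1  1  1  1
So g(8) = 1.
By the Sprague-Grundy theorem, the Grundy value of a sum of independent games is the XOR of the component values.
Combined value = 0 ⊕ 2 ⊕ 1 = 3.

3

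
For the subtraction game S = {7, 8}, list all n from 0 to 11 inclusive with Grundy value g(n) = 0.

0, 1, 2, 3, 4, 5, 6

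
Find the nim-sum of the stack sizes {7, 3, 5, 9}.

Compute the nim-sum pairwise:
7 XOR 3 = 4
4 XOR 5 = 1
1 XOR 9 = 8

8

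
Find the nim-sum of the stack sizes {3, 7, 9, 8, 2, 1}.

In binary:
  0011  (3)
  0111  (7)
  1001  (9)
  1000  (8)
  0010  (2)
  0001  (1)
  ----
  0110  (6)

6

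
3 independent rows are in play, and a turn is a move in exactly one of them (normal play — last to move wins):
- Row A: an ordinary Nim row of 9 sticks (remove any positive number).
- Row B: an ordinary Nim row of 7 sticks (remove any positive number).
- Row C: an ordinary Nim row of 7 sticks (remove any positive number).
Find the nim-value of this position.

9

Row A is a plain Nim row of size 9, so its Grundy value is 9.
Row B is a plain Nim row of size 7, so its Grundy value is 7.
Row C is a plain Nim row of size 7, so its Grundy value is 7.
By the Sprague-Grundy theorem, the Grundy value of a sum of independent games is the XOR of the component values.
Combined value = 9 ⊕ 7 ⊕ 7 = 9.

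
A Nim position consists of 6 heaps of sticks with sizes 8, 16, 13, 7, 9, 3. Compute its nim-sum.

24

Nim-sum: 8 ^ 16 ^ 13 ^ 7 ^ 9 ^ 3 = 24.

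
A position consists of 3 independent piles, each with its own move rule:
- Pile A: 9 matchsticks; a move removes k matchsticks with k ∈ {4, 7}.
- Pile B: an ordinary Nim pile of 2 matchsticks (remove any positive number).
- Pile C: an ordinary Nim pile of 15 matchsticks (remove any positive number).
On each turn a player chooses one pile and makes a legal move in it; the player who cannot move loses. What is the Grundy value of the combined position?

15

For pile A, compute g(0), g(1), … with moves {4, 7}:
k:     0  1  2  3  4  5  6  7  8  9
g(k):  0  0  0  0  1  1  1  1  2  2
So g(9) = 2.
Pile B is a plain Nim pile of size 2, so its Grundy value is 2.
Pile C is a plain Nim pile of size 15, so its Grundy value is 15.
By the Sprague-Grundy theorem, the Grundy value of a sum of independent games is the XOR of the component values.
Combined value = 2 ⊕ 2 ⊕ 15 = 15.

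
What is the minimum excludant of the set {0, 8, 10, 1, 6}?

The values 0, 1 are all present; 2 is the first non-negative integer missing from the set.

2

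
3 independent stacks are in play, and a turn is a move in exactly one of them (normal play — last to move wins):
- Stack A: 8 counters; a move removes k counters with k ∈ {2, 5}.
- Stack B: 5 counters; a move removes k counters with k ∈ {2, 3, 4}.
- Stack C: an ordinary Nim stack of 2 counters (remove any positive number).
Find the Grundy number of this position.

0

Build the Grundy sequence for stack A with g(k) = mex{g(k−s) : s ∈ {2, 5}, s ≤ k}:
g(0) = mex{} = 0
g(1) = mex{} = 0
g(2) = mex{0} = 1
g(3) = mex{0} = 1
g(4) = mex{1} = 0
g(5) = mex{0,1} = 2
g(6) = mex{0} = 1
g(7) = mex{1,2} = 0
g(8) = mex{1} = 0
So g(8) = 0.
Build the Grundy sequence for stack B with g(k) = mex{g(k−s) : s ∈ {2, 3, 4}, s ≤ k}:
k:     0  1  2  3  4  5
g(k):  0  0  1  1  2  2
So g(5) = 2.
Stack C is a plain Nim stack of size 2, so its Grundy value is 2.
The value of a disjunctive sum is the nim-sum of the parts.
Combined value = 0 ⊕ 2 ⊕ 2 = 0.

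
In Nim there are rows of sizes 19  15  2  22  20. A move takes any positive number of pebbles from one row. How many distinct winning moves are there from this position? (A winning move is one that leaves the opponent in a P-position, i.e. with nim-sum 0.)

In binary:
  10011  (19)
  01111  (15)
  00010  (2)
  10110  (22)
  10100  (20)
  -----
  11100  (28)
The overall nim-sum is X = 28. A row of size p has a winning move iff p XOR X < p (reduce it to p XOR X).
  19: 19 XOR 28 = 15 < 19 — winning move (to 15).
  15: 15 XOR 28 = 19 ≥ 15 — no move.
  2: 2 XOR 28 = 30 ≥ 2 — no move.
  22: 22 XOR 28 = 10 < 22 — winning move (to 10).
  20: 20 XOR 28 = 8 < 20 — winning move (to 8).
That gives 3 winning moves.

3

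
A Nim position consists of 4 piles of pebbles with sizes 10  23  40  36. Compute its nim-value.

17

Write each in binary and XOR column by column:
  001010  (10)
  010111  (23)
  101000  (40)
  100100  (36)
  ------
  010001  (17)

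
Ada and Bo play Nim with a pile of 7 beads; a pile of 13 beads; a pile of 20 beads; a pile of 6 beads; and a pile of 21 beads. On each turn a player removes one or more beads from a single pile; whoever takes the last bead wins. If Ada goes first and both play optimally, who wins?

Compute the nim-sum pairwise:
7 XOR 13 = 10
10 XOR 20 = 30
30 XOR 6 = 24
24 XOR 21 = 13
The nim-sum is 13 ≠ 0, so this is an N-position: the player to move can win; Ada has a winning move.

Ada wins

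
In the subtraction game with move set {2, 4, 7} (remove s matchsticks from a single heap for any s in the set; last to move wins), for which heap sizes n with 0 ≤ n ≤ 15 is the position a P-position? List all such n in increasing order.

0, 1, 6, 9, 12, 15

Compute g(0), g(1), … for moves {2, 4, 7}:
k:     0  1  2  3  4  5  6  7  8  9 10 11 12 13 14 15
g(k):  0  0  1  1  2  2  0  3  1  0  2  1  0  2  1  0
The P-positions (g = 0) in 0..15 are 0, 1, 6, 9, 12, 15.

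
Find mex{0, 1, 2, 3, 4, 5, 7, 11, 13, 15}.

The values 0, 1, 2, 3, 4, 5 are all present; 6 is the first non-negative integer missing from the set.

6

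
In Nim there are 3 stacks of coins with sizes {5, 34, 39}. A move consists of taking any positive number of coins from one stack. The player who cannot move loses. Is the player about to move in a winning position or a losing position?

Write each in binary and XOR column by column:
  000101  (5)
  100010  (34)
  100111  (39)
  ------
  000000  (0)
The nim-sum is 0, so this is a P-position: the player to move is in a losing position under optimal play.

Losing position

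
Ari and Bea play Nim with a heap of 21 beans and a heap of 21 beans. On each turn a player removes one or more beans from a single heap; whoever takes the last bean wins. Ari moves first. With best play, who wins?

Bea wins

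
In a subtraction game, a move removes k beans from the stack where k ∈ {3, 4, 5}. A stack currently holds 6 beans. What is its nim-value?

2

Compute g(0), g(1), … for moves {3, 4, 5}:
k:     0  1  2  3  4  5  6
g(k):  0  0  0  1  1  1  2
So g(6) = 2.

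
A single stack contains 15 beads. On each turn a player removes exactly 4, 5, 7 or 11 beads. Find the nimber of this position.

Grundy values for subtraction set {4, 5, 7, 11}:
k:     0  1  2  3  4  5  6  7  8  9 10 11 12 13 14 15
g(k):  0  0  0  0  1  1  1  1  2  2  2  2  3  3  3  0
So g(15) = 0.

0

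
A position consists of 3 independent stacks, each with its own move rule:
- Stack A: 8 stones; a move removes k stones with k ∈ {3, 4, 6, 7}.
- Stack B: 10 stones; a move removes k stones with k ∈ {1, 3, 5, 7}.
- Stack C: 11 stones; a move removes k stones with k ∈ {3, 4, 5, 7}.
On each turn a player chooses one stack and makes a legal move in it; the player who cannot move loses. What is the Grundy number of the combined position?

2

Build the Grundy sequence for stack A with g(k) = mex{g(k−s) : s ∈ {3, 4, 6, 7}, s ≤ k}:
g(0) = mex{} = 0
g(1) = mex{} = 0
g(2) = mex{} = 0
g(3) = mex{0} = 1
g(4) = mex{0} = 1
g(5) = mex{0} = 1
g(6) = mex{0,1} = 2
g(7) = mex{0,1} = 2
g(8) = mex{0,1} = 2
So g(8) = 2.
Grundy values for stack B (subtraction set {1, 3, 5, 7}):
k:     0  1  2  3  4  5  6  7  8  9 10
g(k):  0  1  0  1  0  1  0  1  0  1  0
So g(10) = 0.
Grundy values for stack C (subtraction set {3, 4, 5, 7}):
g(0) = mex{} = 0
g(1) = mex{} = 0
g(2) = mex{} = 0
g(3) = mex{0} = 1
g(4) = mex{0} = 1
g(5) = mex{0} = 1
g(6) = mex{0,1} = 2
g(7) = mex{0,1} = 2
g(8) = mex{0,1} = 2
g(9) = mex{0,1,2} = 3
g(10) = mex{1,2} = 0
g(11) = mex{1,2} = 0
So g(11) = 0.
By the Sprague-Grundy theorem, the Grundy value of a sum of independent games is the XOR of the component values.
Combined value = 2 ⊕ 0 ⊕ 0 = 2.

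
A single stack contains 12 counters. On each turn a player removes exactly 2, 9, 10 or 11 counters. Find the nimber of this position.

Compute g(0), g(1), … for moves {2, 9, 10, 11}:
g(0) = mex{} = 0
g(1) = mex{} = 0
g(2) = mex{0} = 1
g(3) = mex{0} = 1
g(4) = mex{1} = 0
g(5) = mex{1} = 0
g(6) = mex{0} = 1
g(7) = mex{0} = 1
g(8) = mex{1} = 0
g(9) = mex{0,1} = 2
g(10) = mex{0} = 1
g(11) = mex{0,1,2} = 3
g(12) = mex{0,1} = 2
So g(12) = 2.

2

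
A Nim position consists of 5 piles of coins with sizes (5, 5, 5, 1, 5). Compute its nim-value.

1

Bitwise XOR of the heap sizes:
  101  (5)
  101  (5)
  101  (5)
  001  (1)
  101  (5)
  ---
  001  (1)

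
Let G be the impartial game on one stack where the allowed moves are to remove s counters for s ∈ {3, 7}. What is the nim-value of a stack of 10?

Grundy values for subtraction set {3, 7}:
k:     0  1  2  3  4  5  6  7  8  9 10
g(k):  0  0  0  1  1  1  0  2  2  1  0
So g(10) = 0.

0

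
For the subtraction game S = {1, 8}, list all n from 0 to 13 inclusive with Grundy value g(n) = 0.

0, 2, 4, 6, 9, 11, 13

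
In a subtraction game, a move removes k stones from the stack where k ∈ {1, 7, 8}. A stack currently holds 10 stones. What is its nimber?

Grundy values for subtraction set {1, 7, 8}:
k:     0  1  2  3  4  5  6  7  8  9 10
g(k):  0  1  0  1  0  1  0  1  2  3  2
So g(10) = 2.

2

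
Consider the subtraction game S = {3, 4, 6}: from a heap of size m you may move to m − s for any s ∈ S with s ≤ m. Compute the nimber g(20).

0

Build the Grundy sequence with g(k) = mex{g(k−s) : s ∈ {3, 4, 6}, s ≤ k}:
k:     0  1  2  3  4  5  6  7  8  9 10 11 12 13 14 15 16 17 18 19 20
g(k):  0  0  0  1  1  1  2  2  2  0  0  0  1  1  1  2  2  2  0  0  0
So g(20) = 0.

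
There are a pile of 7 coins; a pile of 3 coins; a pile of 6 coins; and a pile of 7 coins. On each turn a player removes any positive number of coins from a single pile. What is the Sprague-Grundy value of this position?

5

Nim-sum: 7 ^ 3 ^ 6 ^ 7 = 5.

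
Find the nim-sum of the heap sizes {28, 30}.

2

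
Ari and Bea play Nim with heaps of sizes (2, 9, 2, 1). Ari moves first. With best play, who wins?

Ari wins

Compute the nim-sum pairwise:
2 ⊕ 9 = 11
11 ⊕ 2 = 9
9 ⊕ 1 = 8
The nim-sum is 8 ≠ 0, so this is an N-position: the player to move can win; Ari has a winning move.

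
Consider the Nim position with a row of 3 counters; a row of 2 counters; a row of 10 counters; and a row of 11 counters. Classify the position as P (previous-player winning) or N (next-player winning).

P-position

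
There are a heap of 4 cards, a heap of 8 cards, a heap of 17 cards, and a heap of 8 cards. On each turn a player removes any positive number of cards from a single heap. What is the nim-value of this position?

21

Compute the nim-sum pairwise:
4 ^ 8 = 12
12 ^ 17 = 29
29 ^ 8 = 21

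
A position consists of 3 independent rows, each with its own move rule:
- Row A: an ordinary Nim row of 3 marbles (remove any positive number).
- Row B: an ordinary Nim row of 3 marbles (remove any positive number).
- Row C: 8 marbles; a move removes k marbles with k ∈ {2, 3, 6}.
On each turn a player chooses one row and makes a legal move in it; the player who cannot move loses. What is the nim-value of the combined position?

2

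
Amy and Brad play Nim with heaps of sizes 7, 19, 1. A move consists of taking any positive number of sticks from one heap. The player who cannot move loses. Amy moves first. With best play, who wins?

Amy wins

Compute the nim-sum pairwise:
7 ⊕ 19 = 20
20 ⊕ 1 = 21
The nim-sum is 21 ≠ 0, so this is an N-position: the player to move can win; Amy has a winning move.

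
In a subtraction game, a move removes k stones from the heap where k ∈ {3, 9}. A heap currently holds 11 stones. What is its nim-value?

1

Compute g(0), g(1), … for moves {3, 9}:
k:     0  1  2  3  4  5  6  7  8  9 10 11
g(k):  0  0  0  1  1  1  0  0  0  1  1  1
So g(11) = 1.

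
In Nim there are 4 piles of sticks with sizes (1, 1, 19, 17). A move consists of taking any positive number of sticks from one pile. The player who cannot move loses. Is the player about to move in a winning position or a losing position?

Compute the nim-sum pairwise:
1 ^ 1 = 0
0 ^ 19 = 19
19 ^ 17 = 2
The nim-sum is 2 ≠ 0, so this is an N-position: the player to move can win.

Winning position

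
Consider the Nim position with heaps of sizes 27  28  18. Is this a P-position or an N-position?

N-position

In binary:
  11011  (27)
  11100  (28)
  10010  (18)
  -----
  10101  (21)
The nim-sum is 21 ≠ 0, so this is an N-position: the player to move can win.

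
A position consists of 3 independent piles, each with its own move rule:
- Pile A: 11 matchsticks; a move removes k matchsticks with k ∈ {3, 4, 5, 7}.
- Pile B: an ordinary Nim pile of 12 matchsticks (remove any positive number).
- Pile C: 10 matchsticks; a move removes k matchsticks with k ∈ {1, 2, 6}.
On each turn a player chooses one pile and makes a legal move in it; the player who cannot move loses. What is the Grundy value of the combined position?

12

For pile A, compute g(0), g(1), … with moves {3, 4, 5, 7}:
k:     0  1  2  3  4  5  6  7  8  9 10 11
g(k):  0  0  0  1  1  1  2  2  2  3  0  0
So g(11) = 0.
Pile B is a plain Nim pile of size 12, so its Grundy value is 12.
Grundy values for pile C (subtraction set {1, 2, 6}):
k:     0  1  2  3  4  5  6  7  8  9 10
g(k):  0  1  2  0  1  2  3  0  1  2  0
So g(10) = 0.
By the Sprague-Grundy theorem, the Grundy value of a sum of independent games is the XOR of the component values.
Combined value = 0 ⊕ 12 ⊕ 0 = 12.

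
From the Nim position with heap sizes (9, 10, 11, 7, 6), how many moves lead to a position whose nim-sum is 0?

Nim-sum: 9 ^ 10 ^ 11 ^ 7 ^ 6 = 9.
The overall nim-sum is X = 9. A heap of size p has a winning move iff p XOR X < p (reduce it to p XOR X).
  9: 9 XOR 9 = 0 < 9 — winning move (to 0).
  10: 10 XOR 9 = 3 < 10 — winning move (to 3).
  11: 11 XOR 9 = 2 < 11 — winning move (to 2).
  7: 7 XOR 9 = 14 ≥ 7 — no move.
  6: 6 XOR 9 = 15 ≥ 6 — no move.
That gives 3 winning moves.

3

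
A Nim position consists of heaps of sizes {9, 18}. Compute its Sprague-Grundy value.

27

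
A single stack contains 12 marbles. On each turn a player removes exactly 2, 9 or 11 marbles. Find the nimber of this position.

2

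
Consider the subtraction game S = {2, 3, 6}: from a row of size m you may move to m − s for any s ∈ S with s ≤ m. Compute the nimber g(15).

3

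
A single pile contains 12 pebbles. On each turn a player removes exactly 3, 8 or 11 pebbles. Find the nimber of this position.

2

Compute g(0), g(1), … for moves {3, 8, 11}:
k:     0  1  2  3  4  5  6  7  8  9 10 11 12
g(k):  0  0  0  1  1  1  0  0  2  1  1  3  2
So g(12) = 2.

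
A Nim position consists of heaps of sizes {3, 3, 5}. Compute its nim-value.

Nim-sum: 3 ⊕ 3 ⊕ 5 = 5.

5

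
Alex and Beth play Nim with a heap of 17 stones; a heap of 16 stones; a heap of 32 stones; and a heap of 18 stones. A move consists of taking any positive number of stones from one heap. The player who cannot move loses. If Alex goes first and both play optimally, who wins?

Alex wins

Compute the nim-sum pairwise:
17 ^ 16 = 1
1 ^ 32 = 33
33 ^ 18 = 51
The nim-sum is 51 ≠ 0, so this is an N-position: the player to move can win; Alex has a winning move.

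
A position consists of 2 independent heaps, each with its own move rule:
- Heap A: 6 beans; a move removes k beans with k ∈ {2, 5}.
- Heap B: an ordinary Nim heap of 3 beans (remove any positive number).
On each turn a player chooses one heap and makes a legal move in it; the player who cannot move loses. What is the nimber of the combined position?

For heap A, compute g(0), g(1), … with moves {2, 5}:
k:     0  1  2  3  4  5  6
g(k):  0  0  1  1  0  2  1
So g(6) = 1.
Heap B is a plain Nim heap of size 3, so its Grundy value is 3.
The value of a disjunctive sum is the nim-sum of the parts.
Combined value = 1 ⊕ 3 = 2.

2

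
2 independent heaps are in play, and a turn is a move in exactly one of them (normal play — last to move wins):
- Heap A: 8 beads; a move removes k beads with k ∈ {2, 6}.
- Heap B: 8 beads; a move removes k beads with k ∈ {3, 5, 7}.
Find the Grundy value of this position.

2

Build the Grundy sequence for heap A with g(k) = mex{g(k−s) : s ∈ {2, 6}, s ≤ k}:
k:     0  1  2  3  4  5  6  7  8
g(k):  0  0  1  1  0  0  1  1  0
So g(8) = 0.
Build the Grundy sequence for heap B with g(k) = mex{g(k−s) : s ∈ {3, 5, 7}, s ≤ k}:
g(0) = mex{} = 0
g(1) = mex{} = 0
g(2) = mex{} = 0
g(3) = mex{0} = 1
g(4) = mex{0} = 1
g(5) = mex{0} = 1
g(6) = mex{0,1} = 2
g(7) = mex{0,1} = 2
g(8) = mex{0,1} = 2
So g(8) = 2.
By the Sprague-Grundy theorem, the Grundy value of a sum of independent games is the XOR of the component values.
Combined value = 0 XOR 2 = 2.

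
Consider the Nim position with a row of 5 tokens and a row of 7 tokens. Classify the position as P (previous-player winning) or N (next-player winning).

N-position

Write each in binary and XOR column by column:
  101  (5)
  111  (7)
  ---
  010  (2)
The nim-sum is 2 ≠ 0, so this is an N-position: the player to move can win.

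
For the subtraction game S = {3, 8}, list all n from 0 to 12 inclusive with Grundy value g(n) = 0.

0, 1, 2, 6, 7, 11, 12

Compute g(0), g(1), … for moves {3, 8}:
k:     0  1  2  3  4  5  6  7  8  9 10 11 12
g(k):  0  0  0  1  1  1  0  0  2  1  1  0  0
The P-positions (g = 0) in 0..12 are 0, 1, 2, 6, 7, 11, 12.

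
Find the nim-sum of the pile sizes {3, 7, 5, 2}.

3

Compute the nim-sum pairwise:
3 ⊕ 7 = 4
4 ⊕ 5 = 1
1 ⊕ 2 = 3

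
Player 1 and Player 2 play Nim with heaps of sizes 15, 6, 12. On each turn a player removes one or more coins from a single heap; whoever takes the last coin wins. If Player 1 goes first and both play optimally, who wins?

Compute the nim-sum pairwise:
15 ^ 6 = 9
9 ^ 12 = 5
The nim-sum is 5 ≠ 0, so this is an N-position: the player to move can win; Player 1 has a winning move.

Player 1 wins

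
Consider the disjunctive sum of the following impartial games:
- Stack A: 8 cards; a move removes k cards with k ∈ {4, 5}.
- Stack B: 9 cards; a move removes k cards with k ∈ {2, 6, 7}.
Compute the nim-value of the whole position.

For stack A, compute g(0), g(1), … with moves {4, 5}:
g(0) = mex{} = 0
g(1) = mex{} = 0
g(2) = mex{} = 0
g(3) = mex{} = 0
g(4) = mex{0} = 1
g(5) = mex{0} = 1
g(6) = mex{0} = 1
g(7) = mex{0} = 1
g(8) = mex{0,1} = 2
So g(8) = 2.
For stack B, compute g(0), g(1), … with moves {2, 6, 7}:
k:     0  1  2  3  4  5  6  7  8  9
g(k):  0  0  1  1  0  0  1  1  2  0
So g(9) = 0.
By the Sprague-Grundy theorem, the Grundy value of a sum of independent games is the XOR of the component values.
Combined value = 2 XOR 0 = 2.

2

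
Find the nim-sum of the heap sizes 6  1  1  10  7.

11

Write each in binary and XOR column by column:
  0110  (6)
  0001  (1)
  0001  (1)
  1010  (10)
  0111  (7)
  ----
  1011  (11)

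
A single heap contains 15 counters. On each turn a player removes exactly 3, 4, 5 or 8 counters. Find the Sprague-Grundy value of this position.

Grundy values for subtraction set {3, 4, 5, 8}:
k:     0  1  2  3  4  5  6  7  8  9 10 11 12 13 14 15
g(k):  0  0  0  1  1  1  2  2  2  3  3  0  0  0  1  1
So g(15) = 1.

1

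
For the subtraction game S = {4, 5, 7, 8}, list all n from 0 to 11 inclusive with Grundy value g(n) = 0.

Build the Grundy sequence with g(k) = mex{g(k−s) : s ∈ {4, 5, 7, 8}, s ≤ k}:
k:     0  1  2  3  4  5  6  7  8  9 10 11
g(k):  0  0  0  0  1  1  1  1  2  2  2  2
The P-positions (g = 0) in 0..11 are 0, 1, 2, 3.

0, 1, 2, 3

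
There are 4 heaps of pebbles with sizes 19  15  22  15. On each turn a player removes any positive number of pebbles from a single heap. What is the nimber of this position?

5

Nim-sum: 19 ⊕ 15 ⊕ 22 ⊕ 15 = 5.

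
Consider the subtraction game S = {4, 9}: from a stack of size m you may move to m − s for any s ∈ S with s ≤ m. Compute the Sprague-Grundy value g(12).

1

Grundy values for subtraction set {4, 9}:
k:     0  1  2  3  4  5  6  7  8  9 10 11 12
g(k):  0  0  0  0  1  1  1  1  0  2  2  2  1
So g(12) = 1.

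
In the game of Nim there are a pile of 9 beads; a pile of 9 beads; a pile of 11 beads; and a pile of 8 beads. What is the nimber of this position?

3

Nim-sum: 9 XOR 9 XOR 11 XOR 8 = 3.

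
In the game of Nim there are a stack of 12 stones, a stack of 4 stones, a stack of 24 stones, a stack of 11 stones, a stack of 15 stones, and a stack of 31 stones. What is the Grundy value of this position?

11

Compute the nim-sum pairwise:
12 ⊕ 4 = 8
8 ⊕ 24 = 16
16 ⊕ 11 = 27
27 ⊕ 15 = 20
20 ⊕ 31 = 11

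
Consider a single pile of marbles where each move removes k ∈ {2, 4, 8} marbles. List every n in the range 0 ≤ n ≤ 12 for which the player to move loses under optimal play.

0, 1, 6, 7, 12

Grundy values for subtraction set {2, 4, 8}:
k:     0  1  2  3  4  5  6  7  8  9 10 11 12
g(k):  0  0  1  1  2  2  0  0  1  1  2  2  0
The P-positions (g = 0) in 0..12 are 0, 1, 6, 7, 12.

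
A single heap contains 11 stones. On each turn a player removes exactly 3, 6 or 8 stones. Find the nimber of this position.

0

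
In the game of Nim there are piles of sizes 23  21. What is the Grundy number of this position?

2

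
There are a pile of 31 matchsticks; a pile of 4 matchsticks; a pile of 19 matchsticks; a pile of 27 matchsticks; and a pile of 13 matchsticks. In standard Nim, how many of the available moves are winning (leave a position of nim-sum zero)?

3

Compute the nim-sum pairwise:
31 ⊕ 4 = 27
27 ⊕ 19 = 8
8 ⊕ 27 = 19
19 ⊕ 13 = 30
The overall nim-sum is X = 30. A pile of size p has a winning move iff p XOR X < p (reduce it to p XOR X).
  31: 31 XOR 30 = 1 < 31 — winning move (to 1).
  4: 4 XOR 30 = 26 ≥ 4 — no move.
  19: 19 XOR 30 = 13 < 19 — winning move (to 13).
  27: 27 XOR 30 = 5 < 27 — winning move (to 5).
  13: 13 XOR 30 = 19 ≥ 13 — no move.
That gives 3 winning moves.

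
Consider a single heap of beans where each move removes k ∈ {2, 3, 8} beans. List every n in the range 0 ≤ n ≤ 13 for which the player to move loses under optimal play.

0, 1, 5, 6, 10, 11

Build the Grundy sequence with g(k) = mex{g(k−s) : s ∈ {2, 3, 8}, s ≤ k}:
g(0) = mex{} = 0
g(1) = mex{} = 0
g(2) = mex{0} = 1
g(3) = mex{0} = 1
g(4) = mex{0,1} = 2
g(5) = mex{1} = 0
g(6) = mex{1,2} = 0
g(7) = mex{0,2} = 1
g(8) = mex{0} = 1
g(9) = mex{0,1} = 2
g(10) = mex{1} = 0
g(11) = mex{1,2} = 0
g(12) = mex{0,2} = 1
g(13) = mex{0} = 1
The P-positions (g = 0) in 0..13 are 0, 1, 5, 6, 10, 11.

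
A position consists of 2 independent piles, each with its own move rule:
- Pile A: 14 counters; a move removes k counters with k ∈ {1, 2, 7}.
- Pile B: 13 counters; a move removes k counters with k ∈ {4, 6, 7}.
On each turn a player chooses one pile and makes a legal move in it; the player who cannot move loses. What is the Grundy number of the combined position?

2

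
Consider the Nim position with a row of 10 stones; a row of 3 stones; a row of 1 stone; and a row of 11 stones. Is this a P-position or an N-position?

N-position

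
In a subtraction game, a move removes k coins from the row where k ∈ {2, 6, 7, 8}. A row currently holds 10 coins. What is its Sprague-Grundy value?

3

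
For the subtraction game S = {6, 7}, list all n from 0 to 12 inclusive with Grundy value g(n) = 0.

0, 1, 2, 3, 4, 5

Build the Grundy sequence with g(k) = mex{g(k−s) : s ∈ {6, 7}, s ≤ k}:
k:     0  1  2  3  4  5  6  7  8  9 10 11 12
g(k):  0  0  0  0  0  0  1  1  1  1  1  1  2
The P-positions (g = 0) in 0..12 are 0, 1, 2, 3, 4, 5.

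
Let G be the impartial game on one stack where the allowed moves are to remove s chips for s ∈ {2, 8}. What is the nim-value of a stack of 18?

2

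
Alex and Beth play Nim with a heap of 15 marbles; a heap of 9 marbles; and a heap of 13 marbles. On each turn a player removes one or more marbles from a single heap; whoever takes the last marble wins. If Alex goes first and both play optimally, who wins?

In binary:
  1111  (15)
  1001  (9)
  1101  (13)
  ----
  1011  (11)
The nim-sum is 11 ≠ 0, so this is an N-position: the player to move can win; Alex has a winning move.

Alex wins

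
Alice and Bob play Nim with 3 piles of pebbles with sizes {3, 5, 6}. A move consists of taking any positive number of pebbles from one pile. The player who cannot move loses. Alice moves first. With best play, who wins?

Nim-sum: 3 ^ 5 ^ 6 = 0.
The nim-sum is 0, so this is a P-position: the player to move is in a losing position under optimal play; Alice is about to move from it and so loses — Bob wins.

Bob wins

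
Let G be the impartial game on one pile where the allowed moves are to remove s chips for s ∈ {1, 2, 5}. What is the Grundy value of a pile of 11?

2

Grundy values for subtraction set {1, 2, 5}:
k:     0  1  2  3  4  5  6  7  8  9 10 11
g(k):  0  1  2  0  1  2  0  1  2  0  1  2
So g(11) = 2.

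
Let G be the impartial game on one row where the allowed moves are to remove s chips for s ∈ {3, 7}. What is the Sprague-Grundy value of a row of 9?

1

Build the Grundy sequence with g(k) = mex{g(k−s) : s ∈ {3, 7}, s ≤ k}:
k:     0  1  2  3  4  5  6  7  8  9
g(k):  0  0  0  1  1  1  0  2  2  1
So g(9) = 1.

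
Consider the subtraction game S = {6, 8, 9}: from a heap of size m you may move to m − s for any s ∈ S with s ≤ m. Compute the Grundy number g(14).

Build the Grundy sequence with g(k) = mex{g(k−s) : s ∈ {6, 8, 9}, s ≤ k}:
k:     0  1  2  3  4  5  6  7  8  9 10 11 12 13 14
g(k):  0  0  0  0  0  0  1  1  1  1  1  1  2  2  2
So g(14) = 2.

2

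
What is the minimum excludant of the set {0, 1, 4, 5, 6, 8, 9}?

2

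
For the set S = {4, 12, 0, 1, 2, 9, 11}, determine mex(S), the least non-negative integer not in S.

3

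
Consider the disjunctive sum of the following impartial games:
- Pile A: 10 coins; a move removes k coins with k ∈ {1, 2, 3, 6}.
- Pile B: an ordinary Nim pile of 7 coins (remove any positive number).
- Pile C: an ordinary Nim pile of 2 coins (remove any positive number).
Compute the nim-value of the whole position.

7

For pile A, compute g(0), g(1), … with moves {1, 2, 3, 6}:
k:     0  1  2  3  4  5  6  7  8  9 10
g(k):  0  1  2  3  0  1  2  3  0  1  2
So g(10) = 2.
Pile B is a plain Nim pile of size 7, so its Grundy value is 7.
Pile C is a plain Nim pile of size 2, so its Grundy value is 2.
By the Sprague-Grundy theorem, the Grundy value of a sum of independent games is the XOR of the component values.
Combined value = 2 XOR 7 XOR 2 = 7.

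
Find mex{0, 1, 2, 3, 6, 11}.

4

The values 0, 1, 2, 3 are all present; 4 is the first non-negative integer missing from the set.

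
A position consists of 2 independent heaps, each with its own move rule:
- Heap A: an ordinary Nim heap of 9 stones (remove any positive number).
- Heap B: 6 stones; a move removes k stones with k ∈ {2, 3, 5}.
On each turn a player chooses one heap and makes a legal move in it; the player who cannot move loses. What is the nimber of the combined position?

Heap A is a plain Nim heap of size 9, so its Grundy value is 9.
For heap B, compute g(0), g(1), … with moves {2, 3, 5}:
k:     0  1  2  3  4  5  6
g(k):  0  0  1  1  2  2  3
So g(6) = 3.
The value of a disjunctive sum is the nim-sum of the parts.
Combined value = 9 XOR 3 = 10.

10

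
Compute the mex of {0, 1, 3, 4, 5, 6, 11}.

The values 0, 1 are all present; 2 is the first non-negative integer missing from the set.

2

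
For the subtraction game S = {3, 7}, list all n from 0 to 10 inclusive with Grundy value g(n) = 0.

0, 1, 2, 6, 10

Compute g(0), g(1), … for moves {3, 7}:
k:     0  1  2  3  4  5  6  7  8  9 10
g(k):  0  0  0  1  1  1  0  2  2  1  0
The P-positions (g = 0) in 0..10 are 0, 1, 2, 6, 10.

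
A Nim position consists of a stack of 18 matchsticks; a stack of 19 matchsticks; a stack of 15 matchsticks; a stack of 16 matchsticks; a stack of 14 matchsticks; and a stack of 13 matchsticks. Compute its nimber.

Compute the nim-sum pairwise:
18 ^ 19 = 1
1 ^ 15 = 14
14 ^ 16 = 30
30 ^ 14 = 16
16 ^ 13 = 29

29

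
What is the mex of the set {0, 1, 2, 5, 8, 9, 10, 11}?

3

The values 0, 1, 2 are all present; 3 is the first non-negative integer missing from the set.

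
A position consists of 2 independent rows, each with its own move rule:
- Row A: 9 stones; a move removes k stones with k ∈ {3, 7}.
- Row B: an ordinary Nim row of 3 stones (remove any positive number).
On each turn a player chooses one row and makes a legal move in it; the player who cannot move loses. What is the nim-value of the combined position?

Build the Grundy sequence for row A with g(k) = mex{g(k−s) : s ∈ {3, 7}, s ≤ k}:
g(0) = mex{} = 0
g(1) = mex{} = 0
g(2) = mex{} = 0
g(3) = mex{0} = 1
g(4) = mex{0} = 1
g(5) = mex{0} = 1
g(6) = mex{1} = 0
g(7) = mex{0,1} = 2
g(8) = mex{0,1} = 2
g(9) = mex{0} = 1
So g(9) = 1.
Row B is a plain Nim row of size 3, so its Grundy value is 3.
By the Sprague-Grundy theorem, the Grundy value of a sum of independent games is the XOR of the component values.
Combined value = 1 ⊕ 3 = 2.

2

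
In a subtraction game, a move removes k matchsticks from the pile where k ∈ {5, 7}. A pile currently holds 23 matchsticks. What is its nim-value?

Grundy values for subtraction set {5, 7}:
k:     0  1  2  3  4  5  6  7  8  9 10 11 12 13 14 15 16 17 18 19 20 21 22 23
g(k):  0  0  0  0  0  1  1  1  1  1  2  2  0  0  0  0  0  1  1  1  1  1  2  2
So g(23) = 2.

2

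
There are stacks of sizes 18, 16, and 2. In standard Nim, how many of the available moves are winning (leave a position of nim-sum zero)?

0

In binary:
  10010  (18)
  10000  (16)
  00010  (2)
  -----
  00000  (0)
The nim-sum is already 0, so every move leaves a nonzero nim-sum — there are no winning moves.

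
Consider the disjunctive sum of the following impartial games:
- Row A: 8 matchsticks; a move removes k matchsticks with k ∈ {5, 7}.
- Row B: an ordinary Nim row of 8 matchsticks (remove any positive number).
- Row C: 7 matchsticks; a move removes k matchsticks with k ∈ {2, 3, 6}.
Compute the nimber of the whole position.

8

Grundy values for row A (subtraction set {5, 7}):
k:     0  1  2  3  4  5  6  7  8
g(k):  0  0  0  0  0  1  1  1  1
So g(8) = 1.
Row B is a plain Nim row of size 8, so its Grundy value is 8.
For row C, compute g(0), g(1), … with moves {2, 3, 6}:
g(0) = mex{} = 0
g(1) = mex{} = 0
g(2) = mex{0} = 1
g(3) = mex{0} = 1
g(4) = mex{0,1} = 2
g(5) = mex{1} = 0
g(6) = mex{0,1,2} = 3
g(7) = mex{0,2} = 1
So g(7) = 1.
By the Sprague-Grundy theorem, the Grundy value of a sum of independent games is the XOR of the component values.
Combined value = 1 XOR 8 XOR 1 = 8.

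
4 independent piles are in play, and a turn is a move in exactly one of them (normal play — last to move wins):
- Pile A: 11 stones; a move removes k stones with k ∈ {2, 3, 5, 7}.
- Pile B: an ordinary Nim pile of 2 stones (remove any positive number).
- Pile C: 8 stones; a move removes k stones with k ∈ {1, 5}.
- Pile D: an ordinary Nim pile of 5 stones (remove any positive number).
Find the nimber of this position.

6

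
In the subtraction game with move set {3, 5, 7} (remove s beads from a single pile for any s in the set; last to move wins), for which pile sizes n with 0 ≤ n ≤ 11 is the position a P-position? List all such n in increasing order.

Grundy values for subtraction set {3, 5, 7}:
k:     0  1  2  3  4  5  6  7  8  9 10 11
g(k):  0  0  0  1  1  1  2  2  2  3  0  0
The P-positions (g = 0) in 0..11 are 0, 1, 2, 10, 11.

0, 1, 2, 10, 11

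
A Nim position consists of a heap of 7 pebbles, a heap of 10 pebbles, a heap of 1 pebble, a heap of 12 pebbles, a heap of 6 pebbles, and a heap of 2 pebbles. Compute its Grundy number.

In binary:
  0111  (7)
  1010  (10)
  0001  (1)
  1100  (12)
  0110  (6)
  0010  (2)
  ----
  0100  (4)

4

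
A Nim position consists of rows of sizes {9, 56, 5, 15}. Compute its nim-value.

Compute the nim-sum pairwise:
9 XOR 56 = 49
49 XOR 5 = 52
52 XOR 15 = 59

59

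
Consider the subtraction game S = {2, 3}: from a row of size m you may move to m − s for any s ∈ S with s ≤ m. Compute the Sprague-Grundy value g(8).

Build the Grundy sequence with g(k) = mex{g(k−s) : s ∈ {2, 3}, s ≤ k}:
k:     0  1  2  3  4  5  6  7  8
g(k):  0  0  1  1  2  0  0  1  1
So g(8) = 1.

1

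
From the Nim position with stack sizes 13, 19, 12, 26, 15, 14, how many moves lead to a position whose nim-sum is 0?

5

Compute the nim-sum pairwise:
13 ^ 19 = 30
30 ^ 12 = 18
18 ^ 26 = 8
8 ^ 15 = 7
7 ^ 14 = 9
The overall nim-sum is X = 9. A stack of size p has a winning move iff p XOR X < p (reduce it to p XOR X).
  13: 13 XOR 9 = 4 < 13 — winning move (to 4).
  19: 19 XOR 9 = 26 ≥ 19 — no move.
  12: 12 XOR 9 = 5 < 12 — winning move (to 5).
  26: 26 XOR 9 = 19 < 26 — winning move (to 19).
  15: 15 XOR 9 = 6 < 15 — winning move (to 6).
  14: 14 XOR 9 = 7 < 14 — winning move (to 7).
That gives 5 winning moves.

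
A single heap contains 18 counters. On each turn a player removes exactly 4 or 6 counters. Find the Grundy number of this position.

Build the Grundy sequence with g(k) = mex{g(k−s) : s ∈ {4, 6}, s ≤ k}:
k:     0  1  2  3  4  5  6  7  8  9 10 11 12 13 14 15 16 17 18
g(k):  0  0  0  0  1  1  1  1  2  2  0  0  0  0  1  1  1  1  2
So g(18) = 2.

2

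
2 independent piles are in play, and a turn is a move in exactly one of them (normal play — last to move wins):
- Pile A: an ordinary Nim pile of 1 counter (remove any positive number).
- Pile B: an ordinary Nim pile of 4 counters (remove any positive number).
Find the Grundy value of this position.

Pile A is a plain Nim pile of size 1, so its Grundy value is 1.
Pile B is a plain Nim pile of size 4, so its Grundy value is 4.
The value of a disjunctive sum is the nim-sum of the parts.
Combined value = 1 ⊕ 4 = 5.

5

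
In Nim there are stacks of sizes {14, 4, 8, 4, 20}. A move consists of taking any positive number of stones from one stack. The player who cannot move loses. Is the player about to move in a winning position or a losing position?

Winning position

Write each in binary and XOR column by column:
  01110  (14)
  00100  (4)
  01000  (8)
  00100  (4)
  10100  (20)
  -----
  10010  (18)
The nim-sum is 18 ≠ 0, so this is an N-position: the player to move can win.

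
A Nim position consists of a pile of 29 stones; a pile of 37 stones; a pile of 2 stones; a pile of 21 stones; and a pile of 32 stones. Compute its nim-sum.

Write each in binary and XOR column by column:
  011101  (29)
  100101  (37)
  000010  (2)
  010101  (21)
  100000  (32)
  ------
  001111  (15)

15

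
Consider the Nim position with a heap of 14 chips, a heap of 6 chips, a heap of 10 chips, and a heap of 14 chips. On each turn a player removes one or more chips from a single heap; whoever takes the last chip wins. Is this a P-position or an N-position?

N-position

Compute the nim-sum pairwise:
14 ⊕ 6 = 8
8 ⊕ 10 = 2
2 ⊕ 14 = 12
The nim-sum is 12 ≠ 0, so this is an N-position: the player to move can win.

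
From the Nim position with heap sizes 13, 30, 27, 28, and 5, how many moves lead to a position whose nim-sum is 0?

3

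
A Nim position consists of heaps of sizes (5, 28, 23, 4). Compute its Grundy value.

Write each in binary and XOR column by column:
  00101  (5)
  11100  (28)
  10111  (23)
  00100  (4)
  -----
  01010  (10)

10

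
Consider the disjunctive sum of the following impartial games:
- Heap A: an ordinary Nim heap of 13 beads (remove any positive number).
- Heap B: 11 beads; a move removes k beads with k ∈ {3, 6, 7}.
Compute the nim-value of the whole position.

13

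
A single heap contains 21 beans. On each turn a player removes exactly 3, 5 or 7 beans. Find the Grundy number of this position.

0

Compute g(0), g(1), … for moves {3, 5, 7}:
k:     0  1  2  3  4  5  6  7  8  9 10 11 12 13 14 15 16 17 18 19 20 21
g(k):  0  0  0  1  1  1  2  2  2  3  0  0  0  1  1  1  2  2  2  3  0  0
So g(21) = 0.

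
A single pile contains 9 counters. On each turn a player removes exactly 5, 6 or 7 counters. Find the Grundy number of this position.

Build the Grundy sequence with g(k) = mex{g(k−s) : s ∈ {5, 6, 7}, s ≤ k}:
g(0) = mex{} = 0
g(1) = mex{} = 0
g(2) = mex{} = 0
g(3) = mex{} = 0
g(4) = mex{} = 0
g(5) = mex{0} = 1
g(6) = mex{0} = 1
g(7) = mex{0} = 1
g(8) = mex{0} = 1
g(9) = mex{0} = 1
So g(9) = 1.

1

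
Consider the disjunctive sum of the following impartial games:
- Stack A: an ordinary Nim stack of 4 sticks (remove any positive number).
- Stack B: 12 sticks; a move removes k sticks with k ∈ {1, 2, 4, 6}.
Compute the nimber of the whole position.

5

Stack A is a plain Nim stack of size 4, so its Grundy value is 4.
Grundy values for stack B (subtraction set {1, 2, 4, 6}):
k:     0  1  2  3  4  5  6  7  8  9 10 11 12
g(k):  0  1  2  0  1  2  3  4  0  1  2  0  1
So g(12) = 1.
The value of a disjunctive sum is the nim-sum of the parts.
Combined value = 4 XOR 1 = 5.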